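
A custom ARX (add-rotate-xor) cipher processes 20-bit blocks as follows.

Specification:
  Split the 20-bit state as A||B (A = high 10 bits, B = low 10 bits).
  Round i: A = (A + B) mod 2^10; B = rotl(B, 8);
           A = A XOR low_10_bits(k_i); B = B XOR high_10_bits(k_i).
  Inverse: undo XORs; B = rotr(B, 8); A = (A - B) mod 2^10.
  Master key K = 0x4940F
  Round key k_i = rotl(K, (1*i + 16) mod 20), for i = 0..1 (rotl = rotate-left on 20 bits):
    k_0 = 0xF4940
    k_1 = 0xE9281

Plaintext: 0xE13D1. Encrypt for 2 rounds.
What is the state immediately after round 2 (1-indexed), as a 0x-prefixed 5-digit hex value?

s_0 = plaintext = 0xE13D1
s_1 = Round(s_0, k_0) = 0x85626
s_2 = Round(s_1, k_1) = 0xAE92D

0xAE92D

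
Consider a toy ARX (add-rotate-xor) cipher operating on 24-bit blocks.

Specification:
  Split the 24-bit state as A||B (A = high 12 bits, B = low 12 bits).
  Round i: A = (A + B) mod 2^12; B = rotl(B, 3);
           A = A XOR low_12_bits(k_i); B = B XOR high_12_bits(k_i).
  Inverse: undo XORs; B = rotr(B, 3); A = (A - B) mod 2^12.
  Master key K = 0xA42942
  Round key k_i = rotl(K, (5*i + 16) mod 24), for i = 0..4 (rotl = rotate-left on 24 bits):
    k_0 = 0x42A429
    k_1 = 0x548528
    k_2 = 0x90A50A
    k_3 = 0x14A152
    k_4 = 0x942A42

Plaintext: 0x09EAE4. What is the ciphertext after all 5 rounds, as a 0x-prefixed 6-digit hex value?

0x2CB210

s_0 = plaintext = 0x09EAE4
s_1 = Round(s_0, k_0) = 0xFAB30F
s_2 = Round(s_1, k_1) = 0x792D31
s_3 = Round(s_2, k_2) = 0x1C9084
s_4 = Round(s_3, k_3) = 0x31F56A
s_5 = Round(s_4, k_4) = 0x2CB210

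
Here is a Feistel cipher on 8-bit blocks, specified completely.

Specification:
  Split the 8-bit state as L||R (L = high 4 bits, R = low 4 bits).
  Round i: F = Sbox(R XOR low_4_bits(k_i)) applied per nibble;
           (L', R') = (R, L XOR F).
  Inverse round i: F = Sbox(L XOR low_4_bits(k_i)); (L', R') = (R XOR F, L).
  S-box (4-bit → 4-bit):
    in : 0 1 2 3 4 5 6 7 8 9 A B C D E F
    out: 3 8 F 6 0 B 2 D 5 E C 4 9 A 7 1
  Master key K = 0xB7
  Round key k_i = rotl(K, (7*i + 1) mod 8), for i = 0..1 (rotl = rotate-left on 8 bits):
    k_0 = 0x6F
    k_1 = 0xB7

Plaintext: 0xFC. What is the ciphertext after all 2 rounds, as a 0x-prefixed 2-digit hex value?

0x9B

s_0 = plaintext = 0xFC
s_1 = Round(s_0, k_0) = 0xC9
s_2 = Round(s_1, k_1) = 0x9B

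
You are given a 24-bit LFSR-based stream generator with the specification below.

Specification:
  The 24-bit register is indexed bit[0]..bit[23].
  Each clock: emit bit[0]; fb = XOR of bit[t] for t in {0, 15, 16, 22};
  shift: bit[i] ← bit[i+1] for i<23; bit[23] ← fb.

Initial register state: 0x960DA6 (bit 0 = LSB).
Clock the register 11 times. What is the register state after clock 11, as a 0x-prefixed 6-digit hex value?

0xC0D2C1

reg_0 = 0x960DA6
clock 1: out=0, reg = 0x4B06D3
clock 2: out=1, reg = 0xA58369
clock 3: out=1, reg = 0xD2C1B4
clock 4: out=0, reg = 0x6960DA
clock 5: out=0, reg = 0x34B06D
clock 6: out=1, reg = 0x1A5836
clock 7: out=0, reg = 0x0D2C1B
clock 8: out=1, reg = 0x06960D
clock 9: out=1, reg = 0x034B06
clock 10: out=0, reg = 0x81A583
clock 11: out=1, reg = 0xC0D2C1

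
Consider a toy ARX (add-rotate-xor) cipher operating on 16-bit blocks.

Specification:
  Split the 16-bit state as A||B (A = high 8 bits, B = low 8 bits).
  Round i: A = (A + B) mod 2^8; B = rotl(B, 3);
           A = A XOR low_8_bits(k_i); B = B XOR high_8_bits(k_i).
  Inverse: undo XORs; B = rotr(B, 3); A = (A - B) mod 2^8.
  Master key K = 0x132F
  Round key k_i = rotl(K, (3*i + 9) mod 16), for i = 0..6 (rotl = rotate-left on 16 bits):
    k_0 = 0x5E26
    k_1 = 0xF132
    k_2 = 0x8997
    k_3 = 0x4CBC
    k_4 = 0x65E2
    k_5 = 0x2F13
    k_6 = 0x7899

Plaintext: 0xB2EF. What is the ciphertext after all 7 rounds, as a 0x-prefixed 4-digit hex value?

0x6224

s_0 = plaintext = 0xB2EF
s_1 = Round(s_0, k_0) = 0x8721
s_2 = Round(s_1, k_1) = 0x9AF8
s_3 = Round(s_2, k_2) = 0x054E
s_4 = Round(s_3, k_3) = 0xEF3E
s_5 = Round(s_4, k_4) = 0xCF94
s_6 = Round(s_5, k_5) = 0x708B
s_7 = Round(s_6, k_6) = 0x6224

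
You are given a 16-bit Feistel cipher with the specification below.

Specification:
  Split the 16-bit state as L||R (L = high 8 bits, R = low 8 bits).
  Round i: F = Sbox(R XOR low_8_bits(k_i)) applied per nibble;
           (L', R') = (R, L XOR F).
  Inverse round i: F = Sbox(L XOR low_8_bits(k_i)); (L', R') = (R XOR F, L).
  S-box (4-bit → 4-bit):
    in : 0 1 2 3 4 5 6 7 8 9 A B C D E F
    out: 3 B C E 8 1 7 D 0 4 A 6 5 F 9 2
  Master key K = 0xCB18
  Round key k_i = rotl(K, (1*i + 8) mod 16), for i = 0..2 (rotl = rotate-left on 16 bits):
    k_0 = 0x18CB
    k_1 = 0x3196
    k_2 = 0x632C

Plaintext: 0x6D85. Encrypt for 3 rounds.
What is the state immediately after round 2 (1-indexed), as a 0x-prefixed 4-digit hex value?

s_0 = plaintext = 0x6D85
s_1 = Round(s_0, k_0) = 0x85E4
s_2 = Round(s_1, k_1) = 0xE459
s_3 = Round(s_2, k_2) = 0x5935

0xE459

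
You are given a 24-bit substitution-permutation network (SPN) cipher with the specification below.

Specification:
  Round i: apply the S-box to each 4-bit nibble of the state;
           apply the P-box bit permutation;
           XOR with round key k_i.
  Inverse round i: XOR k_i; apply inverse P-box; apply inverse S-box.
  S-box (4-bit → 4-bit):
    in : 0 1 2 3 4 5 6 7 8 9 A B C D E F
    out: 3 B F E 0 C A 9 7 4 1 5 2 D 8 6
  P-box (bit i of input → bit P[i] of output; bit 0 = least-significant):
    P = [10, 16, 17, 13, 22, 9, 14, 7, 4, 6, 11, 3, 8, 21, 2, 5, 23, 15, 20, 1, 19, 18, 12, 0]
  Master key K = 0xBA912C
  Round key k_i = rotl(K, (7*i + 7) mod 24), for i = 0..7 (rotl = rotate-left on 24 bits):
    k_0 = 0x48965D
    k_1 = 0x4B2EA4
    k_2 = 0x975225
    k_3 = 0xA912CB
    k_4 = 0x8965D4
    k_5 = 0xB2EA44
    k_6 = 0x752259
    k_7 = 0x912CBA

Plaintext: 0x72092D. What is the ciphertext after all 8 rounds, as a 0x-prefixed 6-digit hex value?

s_0 = plaintext = 0x72092D
s_1 = Round(s_0, k_0) = 0xB279DE
s_2 = Round(s_1, k_1) = 0x93D706
s_3 = Round(s_2, k_2) = 0xC6E11B
s_4 = Round(s_3, k_3) = 0xEF9431
s_5 = Round(s_4, k_4) = 0x988351
s_6 = Round(s_5, k_5) = 0x031788
s_7 = Round(s_6, k_6) = 0x0AE563
s_8 = Round(s_7, k_7) = 0x1E0612

0x1E0612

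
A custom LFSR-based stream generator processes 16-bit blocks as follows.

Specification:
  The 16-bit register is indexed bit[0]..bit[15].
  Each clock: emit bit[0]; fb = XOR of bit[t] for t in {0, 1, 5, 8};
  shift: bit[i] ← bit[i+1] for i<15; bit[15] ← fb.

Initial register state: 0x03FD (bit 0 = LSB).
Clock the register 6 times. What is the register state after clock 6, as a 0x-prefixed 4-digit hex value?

0x7C0F

reg_0 = 0x03FD
clock 1: out=1, reg = 0x81FE
clock 2: out=0, reg = 0xC0FF
clock 3: out=1, reg = 0xE07F
clock 4: out=1, reg = 0xF03F
clock 5: out=1, reg = 0xF81F
clock 6: out=1, reg = 0x7C0F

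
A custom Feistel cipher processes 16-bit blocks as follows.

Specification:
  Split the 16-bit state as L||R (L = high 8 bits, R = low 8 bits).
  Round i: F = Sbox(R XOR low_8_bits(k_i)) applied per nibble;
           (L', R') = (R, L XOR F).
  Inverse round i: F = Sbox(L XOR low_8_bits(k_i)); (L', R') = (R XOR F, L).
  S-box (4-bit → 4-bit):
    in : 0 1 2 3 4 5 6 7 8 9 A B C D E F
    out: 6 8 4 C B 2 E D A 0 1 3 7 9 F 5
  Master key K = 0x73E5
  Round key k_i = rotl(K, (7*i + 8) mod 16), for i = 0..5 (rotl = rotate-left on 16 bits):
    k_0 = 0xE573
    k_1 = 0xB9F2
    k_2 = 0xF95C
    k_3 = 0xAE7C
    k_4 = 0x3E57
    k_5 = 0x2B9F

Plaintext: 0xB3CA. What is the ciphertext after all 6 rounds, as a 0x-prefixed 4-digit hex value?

s_0 = plaintext = 0xB3CA
s_1 = Round(s_0, k_0) = 0xCA83
s_2 = Round(s_1, k_1) = 0x8312
s_3 = Round(s_2, k_2) = 0x123C
s_4 = Round(s_3, k_3) = 0x3CA4
s_5 = Round(s_4, k_4) = 0xA460
s_6 = Round(s_5, k_5) = 0x60F1

0x60F1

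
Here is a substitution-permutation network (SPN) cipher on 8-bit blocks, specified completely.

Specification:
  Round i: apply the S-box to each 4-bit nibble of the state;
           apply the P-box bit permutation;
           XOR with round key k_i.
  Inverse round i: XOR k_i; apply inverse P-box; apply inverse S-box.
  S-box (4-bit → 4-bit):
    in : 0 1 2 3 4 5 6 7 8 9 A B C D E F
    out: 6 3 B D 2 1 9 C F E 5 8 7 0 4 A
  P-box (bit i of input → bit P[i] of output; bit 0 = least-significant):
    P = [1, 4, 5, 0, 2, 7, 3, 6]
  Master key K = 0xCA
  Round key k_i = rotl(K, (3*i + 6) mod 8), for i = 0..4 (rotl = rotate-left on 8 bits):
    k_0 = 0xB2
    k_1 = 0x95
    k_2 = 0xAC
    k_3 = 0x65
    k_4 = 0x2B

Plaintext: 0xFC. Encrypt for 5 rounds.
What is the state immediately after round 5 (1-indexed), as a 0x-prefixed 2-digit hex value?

0x80

s_0 = plaintext = 0xFC
s_1 = Round(s_0, k_0) = 0x40
s_2 = Round(s_1, k_1) = 0x25
s_3 = Round(s_2, k_2) = 0x6A
s_4 = Round(s_3, k_3) = 0x03
s_5 = Round(s_4, k_4) = 0x80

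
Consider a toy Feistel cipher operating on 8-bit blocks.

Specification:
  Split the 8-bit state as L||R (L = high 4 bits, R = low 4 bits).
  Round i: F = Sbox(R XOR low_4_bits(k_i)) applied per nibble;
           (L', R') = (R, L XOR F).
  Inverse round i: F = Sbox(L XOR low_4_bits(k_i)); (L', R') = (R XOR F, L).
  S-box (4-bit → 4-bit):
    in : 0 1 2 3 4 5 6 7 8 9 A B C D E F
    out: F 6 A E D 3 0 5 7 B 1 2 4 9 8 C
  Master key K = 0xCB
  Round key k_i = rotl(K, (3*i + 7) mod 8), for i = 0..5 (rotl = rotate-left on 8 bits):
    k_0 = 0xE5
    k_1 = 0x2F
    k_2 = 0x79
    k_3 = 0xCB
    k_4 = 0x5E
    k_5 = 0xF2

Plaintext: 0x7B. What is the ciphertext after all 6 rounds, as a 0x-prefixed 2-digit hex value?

0x8C

s_0 = plaintext = 0x7B
s_1 = Round(s_0, k_0) = 0xBF
s_2 = Round(s_1, k_1) = 0xF4
s_3 = Round(s_2, k_2) = 0x46
s_4 = Round(s_3, k_3) = 0x6D
s_5 = Round(s_4, k_4) = 0xD8
s_6 = Round(s_5, k_5) = 0x8C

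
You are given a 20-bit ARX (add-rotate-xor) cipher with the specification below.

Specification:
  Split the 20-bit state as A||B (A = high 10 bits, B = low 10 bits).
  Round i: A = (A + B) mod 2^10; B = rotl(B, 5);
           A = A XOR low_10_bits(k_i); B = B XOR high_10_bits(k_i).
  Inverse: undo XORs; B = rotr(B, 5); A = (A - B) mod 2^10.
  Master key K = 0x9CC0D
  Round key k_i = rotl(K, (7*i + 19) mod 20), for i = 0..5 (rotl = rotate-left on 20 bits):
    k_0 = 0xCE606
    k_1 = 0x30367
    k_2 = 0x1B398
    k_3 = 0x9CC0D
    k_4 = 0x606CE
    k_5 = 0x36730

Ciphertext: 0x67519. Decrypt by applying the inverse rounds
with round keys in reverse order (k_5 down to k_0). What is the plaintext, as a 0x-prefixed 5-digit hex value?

0x529E5

s_0 = ciphertext = 0x67519
s_1 = InvRound(s_0, k_5) = 0xA7C0E
s_2 = InvRound(s_1, k_4) = 0x995EC
s_3 = InvRound(s_2, k_3) = 0x9B3FC
s_4 = InvRound(s_3, k_2) = 0xF621C
s_5 = InvRound(s_4, k_1) = 0x4A796
s_6 = InvRound(s_5, k_0) = 0x529E5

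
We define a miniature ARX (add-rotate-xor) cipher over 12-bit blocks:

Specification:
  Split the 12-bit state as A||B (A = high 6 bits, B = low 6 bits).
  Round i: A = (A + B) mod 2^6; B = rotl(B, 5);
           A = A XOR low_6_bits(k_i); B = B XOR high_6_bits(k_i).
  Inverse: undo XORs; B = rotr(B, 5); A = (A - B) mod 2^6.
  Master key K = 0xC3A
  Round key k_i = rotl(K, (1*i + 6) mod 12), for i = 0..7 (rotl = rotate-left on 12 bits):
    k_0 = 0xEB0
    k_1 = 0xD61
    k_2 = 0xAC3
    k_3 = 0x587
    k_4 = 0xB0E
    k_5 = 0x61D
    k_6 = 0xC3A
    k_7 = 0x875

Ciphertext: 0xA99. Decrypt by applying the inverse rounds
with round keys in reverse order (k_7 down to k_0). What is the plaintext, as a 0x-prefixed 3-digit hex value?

0xC56

s_0 = ciphertext = 0xA99
s_1 = InvRound(s_0, k_7) = 0xBB1
s_2 = InvRound(s_1, k_6) = 0x482
s_3 = InvRound(s_2, k_5) = 0x6F4
s_4 = InvRound(s_3, k_4) = 0x970
s_5 = InvRound(s_4, k_3) = 0x54D
s_6 = InvRound(s_5, k_2) = 0x24D
s_7 = InvRound(s_6, k_1) = 0xDF1
s_8 = InvRound(s_7, k_0) = 0xC56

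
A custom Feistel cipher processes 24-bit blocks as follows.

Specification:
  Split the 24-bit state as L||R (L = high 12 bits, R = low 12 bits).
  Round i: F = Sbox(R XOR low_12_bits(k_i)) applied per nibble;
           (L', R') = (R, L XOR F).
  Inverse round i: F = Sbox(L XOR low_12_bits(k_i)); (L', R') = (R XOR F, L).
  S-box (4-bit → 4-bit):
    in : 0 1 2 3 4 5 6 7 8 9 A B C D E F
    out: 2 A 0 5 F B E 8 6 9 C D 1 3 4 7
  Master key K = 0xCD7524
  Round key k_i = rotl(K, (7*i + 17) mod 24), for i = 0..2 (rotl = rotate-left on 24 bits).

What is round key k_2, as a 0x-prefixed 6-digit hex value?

K = 0xCD7524
k_0 = rotl(K, (7*0+17) mod 24) = rotl(K, 17) = 0x499AEA
k_1 = rotl(K, (7*1+17) mod 24) = rotl(K, 0) = 0xCD7524
k_2 = rotl(K, (7*2+17) mod 24) = rotl(K, 7) = 0xBA9266

0xBA9266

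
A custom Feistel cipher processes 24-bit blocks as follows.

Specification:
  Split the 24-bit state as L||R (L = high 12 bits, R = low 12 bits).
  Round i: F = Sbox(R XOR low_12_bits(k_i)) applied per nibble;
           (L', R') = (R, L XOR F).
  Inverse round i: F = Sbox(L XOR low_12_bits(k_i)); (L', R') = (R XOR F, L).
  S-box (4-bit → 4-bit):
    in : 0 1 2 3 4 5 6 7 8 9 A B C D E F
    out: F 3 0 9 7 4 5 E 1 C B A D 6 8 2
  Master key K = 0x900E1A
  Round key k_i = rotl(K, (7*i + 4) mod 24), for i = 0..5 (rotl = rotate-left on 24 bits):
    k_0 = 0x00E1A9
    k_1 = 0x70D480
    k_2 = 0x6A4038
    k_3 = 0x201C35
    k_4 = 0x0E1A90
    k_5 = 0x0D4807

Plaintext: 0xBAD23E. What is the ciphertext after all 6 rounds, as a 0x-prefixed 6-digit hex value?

s_0 = plaintext = 0xBAD23E
s_1 = Round(s_0, k_0) = 0x23E263
s_2 = Round(s_1, k_1) = 0x2637B7
s_3 = Round(s_2, k_2) = 0x7B7C71
s_4 = Round(s_3, k_3) = 0xC718C0
s_5 = Round(s_4, k_4) = 0x8C0C3E
s_6 = Round(s_5, k_5) = 0xC3EF5C

0xC3EF5C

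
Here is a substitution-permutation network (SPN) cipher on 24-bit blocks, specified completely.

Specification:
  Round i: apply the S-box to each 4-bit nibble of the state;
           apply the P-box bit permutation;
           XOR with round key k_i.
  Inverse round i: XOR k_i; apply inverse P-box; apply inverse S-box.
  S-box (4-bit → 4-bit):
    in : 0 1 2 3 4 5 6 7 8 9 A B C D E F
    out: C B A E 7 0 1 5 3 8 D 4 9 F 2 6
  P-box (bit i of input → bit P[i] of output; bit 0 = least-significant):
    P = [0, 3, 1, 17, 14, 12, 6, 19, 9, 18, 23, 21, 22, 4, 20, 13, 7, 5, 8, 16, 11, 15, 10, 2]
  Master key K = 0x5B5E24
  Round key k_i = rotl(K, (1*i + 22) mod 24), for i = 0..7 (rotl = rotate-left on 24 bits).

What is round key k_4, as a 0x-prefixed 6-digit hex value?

0x6D7891

K = 0x5B5E24
k_0 = rotl(K, (1*0+22) mod 24) = rotl(K, 22) = 0x16D789
k_1 = rotl(K, (1*1+22) mod 24) = rotl(K, 23) = 0x2DAF12
k_2 = rotl(K, (1*2+22) mod 24) = rotl(K, 0) = 0x5B5E24
k_3 = rotl(K, (1*3+22) mod 24) = rotl(K, 1) = 0xB6BC48
k_4 = rotl(K, (1*4+22) mod 24) = rotl(K, 2) = 0x6D7891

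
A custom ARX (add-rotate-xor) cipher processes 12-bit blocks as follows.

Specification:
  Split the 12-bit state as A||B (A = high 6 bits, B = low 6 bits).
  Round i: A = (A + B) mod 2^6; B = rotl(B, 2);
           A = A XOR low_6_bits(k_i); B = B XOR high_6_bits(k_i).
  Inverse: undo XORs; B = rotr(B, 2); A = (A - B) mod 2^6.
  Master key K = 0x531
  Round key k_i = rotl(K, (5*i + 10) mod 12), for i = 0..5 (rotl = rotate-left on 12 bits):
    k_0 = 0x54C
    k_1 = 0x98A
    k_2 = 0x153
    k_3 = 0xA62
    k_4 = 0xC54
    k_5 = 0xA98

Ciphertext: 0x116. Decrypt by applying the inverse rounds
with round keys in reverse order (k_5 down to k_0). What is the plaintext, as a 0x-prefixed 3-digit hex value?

0xFEB

s_0 = ciphertext = 0x116
s_1 = InvRound(s_0, k_5) = 0x34F
s_2 = InvRound(s_1, k_4) = 0xAAF
s_3 = InvRound(s_2, k_3) = 0x9E1
s_4 = InvRound(s_3, k_2) = 0xAC9
s_5 = InvRound(s_4, k_1) = 0x9BB
s_6 = InvRound(s_5, k_0) = 0xFEB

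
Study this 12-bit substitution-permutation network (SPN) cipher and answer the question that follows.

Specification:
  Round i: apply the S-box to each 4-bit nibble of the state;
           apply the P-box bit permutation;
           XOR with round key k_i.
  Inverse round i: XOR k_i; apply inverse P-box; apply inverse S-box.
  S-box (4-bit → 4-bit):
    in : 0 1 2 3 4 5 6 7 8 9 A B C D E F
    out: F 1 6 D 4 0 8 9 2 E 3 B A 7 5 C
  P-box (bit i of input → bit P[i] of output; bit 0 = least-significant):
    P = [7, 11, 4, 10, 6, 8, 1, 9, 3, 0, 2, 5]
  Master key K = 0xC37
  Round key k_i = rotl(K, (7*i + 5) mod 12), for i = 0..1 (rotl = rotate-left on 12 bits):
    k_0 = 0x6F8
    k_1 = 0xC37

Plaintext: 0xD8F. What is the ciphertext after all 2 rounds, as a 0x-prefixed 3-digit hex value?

s_0 = plaintext = 0xD8F
s_1 = Round(s_0, k_0) = 0x3E5
s_2 = Round(s_1, k_1) = 0xC59

0xC59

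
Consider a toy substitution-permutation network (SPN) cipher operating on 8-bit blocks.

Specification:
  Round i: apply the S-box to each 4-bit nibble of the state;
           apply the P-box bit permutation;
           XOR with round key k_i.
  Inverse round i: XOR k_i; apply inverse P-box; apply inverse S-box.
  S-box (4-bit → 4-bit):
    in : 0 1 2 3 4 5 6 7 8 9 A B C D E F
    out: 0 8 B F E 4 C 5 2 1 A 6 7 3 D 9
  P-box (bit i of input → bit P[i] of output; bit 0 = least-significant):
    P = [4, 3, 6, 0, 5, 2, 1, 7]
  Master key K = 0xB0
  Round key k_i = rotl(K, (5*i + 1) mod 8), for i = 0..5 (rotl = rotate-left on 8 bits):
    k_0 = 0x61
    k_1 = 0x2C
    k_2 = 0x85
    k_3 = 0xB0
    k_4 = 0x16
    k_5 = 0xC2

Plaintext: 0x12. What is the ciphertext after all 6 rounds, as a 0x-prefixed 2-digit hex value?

0x10

s_0 = plaintext = 0x12
s_1 = Round(s_0, k_0) = 0xF8
s_2 = Round(s_1, k_1) = 0x84
s_3 = Round(s_2, k_2) = 0xC8
s_4 = Round(s_3, k_3) = 0x9E
s_5 = Round(s_4, k_4) = 0x67
s_6 = Round(s_5, k_5) = 0x10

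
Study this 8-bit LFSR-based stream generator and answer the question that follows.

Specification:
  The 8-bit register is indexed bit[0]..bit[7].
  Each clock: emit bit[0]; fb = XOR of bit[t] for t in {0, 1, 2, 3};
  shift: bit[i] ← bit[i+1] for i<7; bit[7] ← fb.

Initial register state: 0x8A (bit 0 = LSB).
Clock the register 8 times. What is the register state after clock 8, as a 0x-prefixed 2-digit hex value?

0x7C

reg_0 = 0x8A
clock 1: out=0, reg = 0x45
clock 2: out=1, reg = 0x22
clock 3: out=0, reg = 0x91
clock 4: out=1, reg = 0xC8
clock 5: out=0, reg = 0xE4
clock 6: out=0, reg = 0xF2
clock 7: out=0, reg = 0xF9
clock 8: out=1, reg = 0x7C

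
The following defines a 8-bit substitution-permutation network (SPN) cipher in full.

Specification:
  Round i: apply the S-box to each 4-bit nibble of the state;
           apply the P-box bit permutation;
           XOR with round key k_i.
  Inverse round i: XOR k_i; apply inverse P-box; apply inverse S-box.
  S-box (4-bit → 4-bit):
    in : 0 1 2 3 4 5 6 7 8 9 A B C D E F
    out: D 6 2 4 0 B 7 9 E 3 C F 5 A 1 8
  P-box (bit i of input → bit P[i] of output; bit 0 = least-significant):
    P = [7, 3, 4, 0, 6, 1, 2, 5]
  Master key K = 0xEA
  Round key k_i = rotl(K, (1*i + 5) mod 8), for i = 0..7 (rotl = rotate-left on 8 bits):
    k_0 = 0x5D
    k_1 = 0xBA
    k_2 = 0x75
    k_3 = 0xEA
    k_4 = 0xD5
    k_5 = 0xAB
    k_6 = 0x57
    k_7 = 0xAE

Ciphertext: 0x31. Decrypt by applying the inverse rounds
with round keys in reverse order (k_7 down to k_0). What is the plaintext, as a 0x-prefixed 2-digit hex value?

s_0 = ciphertext = 0x31
s_1 = InvRound(s_0, k_7) = 0x1B
s_2 = InvRound(s_1, k_6) = 0xC2
s_3 = InvRound(s_2, k_5) = 0x7D
s_4 = InvRound(s_3, k_4) = 0xF9
s_5 = InvRound(s_4, k_3) = 0x2A
s_6 = InvRound(s_5, k_2) = 0x68
s_7 = InvRound(s_6, k_1) = 0x9C
s_8 = InvRound(s_7, k_0) = 0xE7

0xE7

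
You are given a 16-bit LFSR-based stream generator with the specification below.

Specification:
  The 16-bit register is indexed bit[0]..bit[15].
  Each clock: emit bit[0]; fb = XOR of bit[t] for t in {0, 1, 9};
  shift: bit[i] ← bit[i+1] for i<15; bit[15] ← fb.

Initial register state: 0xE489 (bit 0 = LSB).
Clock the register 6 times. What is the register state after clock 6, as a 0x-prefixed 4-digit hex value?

reg_0 = 0xE489
clock 1: out=1, reg = 0xF244
clock 2: out=0, reg = 0xF922
clock 3: out=0, reg = 0xFC91
clock 4: out=1, reg = 0xFE48
clock 5: out=0, reg = 0xFF24
clock 6: out=0, reg = 0xFF92

0xFF92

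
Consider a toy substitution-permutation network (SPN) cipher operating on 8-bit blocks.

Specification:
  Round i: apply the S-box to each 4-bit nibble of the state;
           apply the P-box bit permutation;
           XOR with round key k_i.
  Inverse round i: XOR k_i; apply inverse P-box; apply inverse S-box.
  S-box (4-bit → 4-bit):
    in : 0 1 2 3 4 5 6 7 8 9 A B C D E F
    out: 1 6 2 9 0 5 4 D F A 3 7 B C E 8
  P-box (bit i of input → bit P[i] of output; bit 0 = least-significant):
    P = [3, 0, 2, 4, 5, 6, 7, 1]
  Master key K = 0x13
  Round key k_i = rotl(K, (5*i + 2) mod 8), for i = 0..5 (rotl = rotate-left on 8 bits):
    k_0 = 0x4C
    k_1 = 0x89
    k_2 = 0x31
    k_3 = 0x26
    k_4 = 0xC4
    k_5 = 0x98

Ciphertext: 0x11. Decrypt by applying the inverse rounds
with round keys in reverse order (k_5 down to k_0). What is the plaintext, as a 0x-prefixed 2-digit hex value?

s_0 = ciphertext = 0x11
s_1 = InvRound(s_0, k_5) = 0x6A
s_2 = InvRound(s_1, k_4) = 0x75
s_3 = InvRound(s_2, k_3) = 0x99
s_4 = InvRound(s_3, k_2) = 0x50
s_5 = InvRound(s_4, k_1) = 0x1C
s_6 = InvRound(s_5, k_0) = 0x2F

0x2F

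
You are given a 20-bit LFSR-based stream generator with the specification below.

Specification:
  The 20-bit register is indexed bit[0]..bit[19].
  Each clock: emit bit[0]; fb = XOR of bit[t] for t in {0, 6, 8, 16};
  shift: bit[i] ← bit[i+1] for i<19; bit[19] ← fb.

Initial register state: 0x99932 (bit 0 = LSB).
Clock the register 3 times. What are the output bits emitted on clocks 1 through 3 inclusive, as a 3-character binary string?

reg_0 = 0x99932
clock 1: out=0, reg = 0x4CC99
clock 2: out=1, reg = 0xA664C
clock 3: out=0, reg = 0xD3326

010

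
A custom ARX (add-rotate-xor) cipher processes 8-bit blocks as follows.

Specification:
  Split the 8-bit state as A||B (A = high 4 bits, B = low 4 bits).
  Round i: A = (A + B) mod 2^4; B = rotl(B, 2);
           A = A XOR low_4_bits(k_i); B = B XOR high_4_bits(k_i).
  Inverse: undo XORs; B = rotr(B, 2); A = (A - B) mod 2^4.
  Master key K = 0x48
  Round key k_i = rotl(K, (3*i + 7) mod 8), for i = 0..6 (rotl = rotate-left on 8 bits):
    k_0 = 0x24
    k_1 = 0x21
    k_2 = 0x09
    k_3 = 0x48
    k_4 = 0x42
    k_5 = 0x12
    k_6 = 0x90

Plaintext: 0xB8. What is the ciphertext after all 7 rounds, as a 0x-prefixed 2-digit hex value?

0x60

s_0 = plaintext = 0xB8
s_1 = Round(s_0, k_0) = 0x70
s_2 = Round(s_1, k_1) = 0x62
s_3 = Round(s_2, k_2) = 0x18
s_4 = Round(s_3, k_3) = 0x16
s_5 = Round(s_4, k_4) = 0x5D
s_6 = Round(s_5, k_5) = 0x06
s_7 = Round(s_6, k_6) = 0x60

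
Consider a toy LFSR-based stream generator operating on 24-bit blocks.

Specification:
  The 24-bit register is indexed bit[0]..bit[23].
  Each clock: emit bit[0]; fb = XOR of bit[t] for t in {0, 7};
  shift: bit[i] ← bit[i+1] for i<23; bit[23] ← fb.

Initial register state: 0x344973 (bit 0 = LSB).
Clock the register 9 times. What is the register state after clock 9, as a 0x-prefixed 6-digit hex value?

0xF09A24

reg_0 = 0x344973
clock 1: out=1, reg = 0x9A24B9
clock 2: out=1, reg = 0x4D125C
clock 3: out=0, reg = 0x26892E
clock 4: out=0, reg = 0x134497
clock 5: out=1, reg = 0x09A24B
clock 6: out=1, reg = 0x84D125
clock 7: out=1, reg = 0xC26892
clock 8: out=0, reg = 0xE13449
clock 9: out=1, reg = 0xF09A24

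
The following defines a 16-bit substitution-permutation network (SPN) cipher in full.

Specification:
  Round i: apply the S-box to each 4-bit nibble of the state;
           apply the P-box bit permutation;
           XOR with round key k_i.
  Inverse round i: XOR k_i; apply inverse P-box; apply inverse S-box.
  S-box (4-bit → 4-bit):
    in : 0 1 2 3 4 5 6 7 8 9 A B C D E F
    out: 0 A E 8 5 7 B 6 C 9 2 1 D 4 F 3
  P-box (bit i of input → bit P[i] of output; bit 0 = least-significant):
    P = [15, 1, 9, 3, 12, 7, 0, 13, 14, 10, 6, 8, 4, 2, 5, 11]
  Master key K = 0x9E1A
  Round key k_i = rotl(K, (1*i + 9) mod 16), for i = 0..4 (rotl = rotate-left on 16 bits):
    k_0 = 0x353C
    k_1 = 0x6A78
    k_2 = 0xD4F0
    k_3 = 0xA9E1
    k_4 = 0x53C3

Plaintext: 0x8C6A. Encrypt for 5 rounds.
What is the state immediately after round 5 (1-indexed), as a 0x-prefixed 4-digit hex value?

0xF7AF

s_0 = plaintext = 0x8C6A
s_1 = Round(s_0, k_0) = 0x4CDE
s_2 = Round(s_1, k_1) = 0xA903
s_3 = Round(s_2, k_2) = 0x95FC
s_4 = Round(s_3, k_3) = 0x7739
s_5 = Round(s_4, k_4) = 0xF7AF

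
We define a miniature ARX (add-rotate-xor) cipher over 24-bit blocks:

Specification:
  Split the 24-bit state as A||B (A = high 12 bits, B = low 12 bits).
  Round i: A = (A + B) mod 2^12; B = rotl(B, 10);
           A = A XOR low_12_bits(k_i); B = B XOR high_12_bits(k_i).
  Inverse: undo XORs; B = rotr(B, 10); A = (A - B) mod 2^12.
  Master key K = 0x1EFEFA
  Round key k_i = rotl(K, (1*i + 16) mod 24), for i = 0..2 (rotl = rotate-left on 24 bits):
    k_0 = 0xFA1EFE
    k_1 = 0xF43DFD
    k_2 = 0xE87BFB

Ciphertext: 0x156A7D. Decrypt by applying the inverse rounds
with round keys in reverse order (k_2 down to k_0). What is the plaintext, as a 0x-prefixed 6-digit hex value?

s_0 = ciphertext = 0x156A7D
s_1 = InvRound(s_0, k_2) = 0x6C43E9
s_2 = InvRound(s_1, k_1) = 0x88E2AB
s_3 = InvRound(s_2, k_0) = 0x24542B

0x24542B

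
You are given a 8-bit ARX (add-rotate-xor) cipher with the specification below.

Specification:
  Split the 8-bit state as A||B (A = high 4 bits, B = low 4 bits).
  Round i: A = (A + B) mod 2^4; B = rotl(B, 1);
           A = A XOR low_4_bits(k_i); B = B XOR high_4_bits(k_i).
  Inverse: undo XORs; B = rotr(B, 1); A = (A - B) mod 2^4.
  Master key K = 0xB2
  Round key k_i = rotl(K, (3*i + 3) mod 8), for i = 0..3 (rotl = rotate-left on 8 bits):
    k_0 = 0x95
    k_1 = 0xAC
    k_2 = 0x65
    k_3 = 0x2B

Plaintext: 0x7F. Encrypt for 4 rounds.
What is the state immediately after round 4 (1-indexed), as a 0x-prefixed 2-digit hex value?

s_0 = plaintext = 0x7F
s_1 = Round(s_0, k_0) = 0x36
s_2 = Round(s_1, k_1) = 0x56
s_3 = Round(s_2, k_2) = 0xEA
s_4 = Round(s_3, k_3) = 0x37

0x37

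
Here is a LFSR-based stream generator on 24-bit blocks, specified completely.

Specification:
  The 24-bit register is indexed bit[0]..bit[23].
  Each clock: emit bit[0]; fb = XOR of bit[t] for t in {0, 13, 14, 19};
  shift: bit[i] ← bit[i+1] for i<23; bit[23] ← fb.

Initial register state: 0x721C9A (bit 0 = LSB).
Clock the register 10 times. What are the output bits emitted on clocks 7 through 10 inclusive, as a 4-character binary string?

0100

reg_0 = 0x721C9A
clock 1: out=0, reg = 0x390E4D
clock 2: out=1, reg = 0x1C8726
clock 3: out=0, reg = 0x8E4393
clock 4: out=1, reg = 0xC721C9
clock 5: out=1, reg = 0x6390E4
clock 6: out=0, reg = 0x31C872
clock 7: out=0, reg = 0x98E439
clock 8: out=1, reg = 0x4C721C
clock 9: out=0, reg = 0xA6390E
clock 10: out=0, reg = 0xD31C87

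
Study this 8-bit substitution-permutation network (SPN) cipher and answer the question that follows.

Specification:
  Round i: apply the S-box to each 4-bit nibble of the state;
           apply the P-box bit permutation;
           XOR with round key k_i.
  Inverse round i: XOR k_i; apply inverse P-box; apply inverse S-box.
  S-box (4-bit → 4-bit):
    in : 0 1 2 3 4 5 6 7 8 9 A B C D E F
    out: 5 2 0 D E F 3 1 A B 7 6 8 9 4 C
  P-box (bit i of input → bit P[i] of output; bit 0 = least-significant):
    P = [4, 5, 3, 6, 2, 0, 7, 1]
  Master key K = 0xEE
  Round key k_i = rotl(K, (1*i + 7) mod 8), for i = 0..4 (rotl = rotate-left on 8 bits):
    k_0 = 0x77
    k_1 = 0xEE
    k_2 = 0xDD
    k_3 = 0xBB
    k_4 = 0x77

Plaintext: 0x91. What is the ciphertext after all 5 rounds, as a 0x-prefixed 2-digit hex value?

s_0 = plaintext = 0x91
s_1 = Round(s_0, k_0) = 0x50
s_2 = Round(s_1, k_1) = 0x71
s_3 = Round(s_2, k_2) = 0xF9
s_4 = Round(s_3, k_3) = 0x49
s_5 = Round(s_4, k_4) = 0x84

0x84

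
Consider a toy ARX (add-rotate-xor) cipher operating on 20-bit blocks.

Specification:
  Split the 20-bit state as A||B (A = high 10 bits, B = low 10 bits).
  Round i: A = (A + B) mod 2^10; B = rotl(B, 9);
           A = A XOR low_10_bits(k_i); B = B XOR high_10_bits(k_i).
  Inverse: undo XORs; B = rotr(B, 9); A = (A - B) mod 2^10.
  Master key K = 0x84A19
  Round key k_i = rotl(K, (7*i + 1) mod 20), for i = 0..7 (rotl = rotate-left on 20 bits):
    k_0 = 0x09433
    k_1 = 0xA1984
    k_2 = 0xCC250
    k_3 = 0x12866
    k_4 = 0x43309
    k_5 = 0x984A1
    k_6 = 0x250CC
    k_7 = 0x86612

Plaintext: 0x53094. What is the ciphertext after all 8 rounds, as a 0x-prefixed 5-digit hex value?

s_0 = plaintext = 0x53094
s_1 = Round(s_0, k_0) = 0x74C6F
s_2 = Round(s_1, k_1) = 0xF18B1
s_3 = Round(s_2, k_2) = 0x89D68
s_4 = Round(s_3, k_3) = 0xFA4FE
s_5 = Round(s_4, k_4) = 0xFB973
s_6 = Round(s_5, k_5) = 0x700D8
s_7 = Round(s_6, k_6) = 0x950F8
s_8 = Round(s_7, k_7) = 0x57A65

0x57A65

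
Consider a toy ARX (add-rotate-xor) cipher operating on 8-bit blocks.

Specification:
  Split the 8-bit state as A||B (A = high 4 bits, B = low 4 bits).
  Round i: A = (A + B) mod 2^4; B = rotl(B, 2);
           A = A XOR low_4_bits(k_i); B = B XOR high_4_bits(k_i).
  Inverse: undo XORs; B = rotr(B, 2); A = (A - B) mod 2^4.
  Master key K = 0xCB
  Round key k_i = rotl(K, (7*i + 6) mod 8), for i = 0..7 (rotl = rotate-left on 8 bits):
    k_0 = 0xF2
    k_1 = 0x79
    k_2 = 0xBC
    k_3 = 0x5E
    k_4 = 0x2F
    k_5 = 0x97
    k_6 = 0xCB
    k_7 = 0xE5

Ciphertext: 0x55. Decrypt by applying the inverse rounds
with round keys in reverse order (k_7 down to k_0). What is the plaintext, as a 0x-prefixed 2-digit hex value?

s_0 = ciphertext = 0x55
s_1 = InvRound(s_0, k_7) = 0x2E
s_2 = InvRound(s_1, k_6) = 0x18
s_3 = InvRound(s_2, k_5) = 0x24
s_4 = InvRound(s_3, k_4) = 0x49
s_5 = InvRound(s_4, k_3) = 0x73
s_6 = InvRound(s_5, k_2) = 0x92
s_7 = InvRound(s_6, k_1) = 0xB5
s_8 = InvRound(s_7, k_0) = 0xFA

0xFA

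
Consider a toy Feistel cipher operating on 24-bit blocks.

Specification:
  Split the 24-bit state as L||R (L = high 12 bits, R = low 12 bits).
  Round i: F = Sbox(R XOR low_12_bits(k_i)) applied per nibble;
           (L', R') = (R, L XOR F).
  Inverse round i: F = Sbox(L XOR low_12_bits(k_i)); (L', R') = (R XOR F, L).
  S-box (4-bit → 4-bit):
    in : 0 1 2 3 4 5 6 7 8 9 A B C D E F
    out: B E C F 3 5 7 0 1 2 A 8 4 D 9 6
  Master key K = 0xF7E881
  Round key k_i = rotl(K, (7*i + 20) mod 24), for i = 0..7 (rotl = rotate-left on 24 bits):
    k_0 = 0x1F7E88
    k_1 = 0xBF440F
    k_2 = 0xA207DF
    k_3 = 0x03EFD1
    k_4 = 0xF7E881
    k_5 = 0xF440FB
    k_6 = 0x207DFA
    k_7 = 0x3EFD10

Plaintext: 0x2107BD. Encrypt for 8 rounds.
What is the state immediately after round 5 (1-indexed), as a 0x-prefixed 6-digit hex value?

s_0 = plaintext = 0x2107BD
s_1 = Round(s_0, k_0) = 0x7BD0E5
s_2 = Round(s_1, k_1) = 0x0E5427
s_3 = Round(s_2, k_2) = 0x427F84
s_4 = Round(s_3, k_3) = 0xF84F72
s_5 = Round(s_4, k_4) = 0xF72FEB
s_6 = Round(s_5, k_5) = 0xFEB999
s_7 = Round(s_6, k_6) = 0x999C94
s_8 = Round(s_7, k_7) = 0xC9478A

0xF72FEB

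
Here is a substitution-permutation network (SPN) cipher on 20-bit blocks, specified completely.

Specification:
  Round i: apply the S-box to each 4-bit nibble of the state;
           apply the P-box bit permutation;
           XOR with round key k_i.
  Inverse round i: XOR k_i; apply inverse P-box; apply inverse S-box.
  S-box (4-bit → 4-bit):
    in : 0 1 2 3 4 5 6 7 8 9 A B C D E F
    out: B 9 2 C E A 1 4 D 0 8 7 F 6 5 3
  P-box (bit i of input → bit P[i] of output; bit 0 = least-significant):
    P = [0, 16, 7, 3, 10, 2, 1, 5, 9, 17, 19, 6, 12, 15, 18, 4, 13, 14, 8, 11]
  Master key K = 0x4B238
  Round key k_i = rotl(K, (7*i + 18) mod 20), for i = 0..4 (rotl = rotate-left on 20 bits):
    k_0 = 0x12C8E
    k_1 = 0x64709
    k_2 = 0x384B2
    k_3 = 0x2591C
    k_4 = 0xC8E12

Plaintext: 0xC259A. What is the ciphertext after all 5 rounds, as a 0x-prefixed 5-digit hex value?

s_0 = plaintext = 0xC259A
s_1 = Round(s_0, k_0) = 0x3C5C6
s_2 = Round(s_1, k_1) = 0x0DA7E
s_3 = Round(s_2, k_2) = 0x76C71
s_4 = Round(s_3, k_3) = 0x84A57
s_5 = Round(s_4, k_4) = 0x827E6

0x827E6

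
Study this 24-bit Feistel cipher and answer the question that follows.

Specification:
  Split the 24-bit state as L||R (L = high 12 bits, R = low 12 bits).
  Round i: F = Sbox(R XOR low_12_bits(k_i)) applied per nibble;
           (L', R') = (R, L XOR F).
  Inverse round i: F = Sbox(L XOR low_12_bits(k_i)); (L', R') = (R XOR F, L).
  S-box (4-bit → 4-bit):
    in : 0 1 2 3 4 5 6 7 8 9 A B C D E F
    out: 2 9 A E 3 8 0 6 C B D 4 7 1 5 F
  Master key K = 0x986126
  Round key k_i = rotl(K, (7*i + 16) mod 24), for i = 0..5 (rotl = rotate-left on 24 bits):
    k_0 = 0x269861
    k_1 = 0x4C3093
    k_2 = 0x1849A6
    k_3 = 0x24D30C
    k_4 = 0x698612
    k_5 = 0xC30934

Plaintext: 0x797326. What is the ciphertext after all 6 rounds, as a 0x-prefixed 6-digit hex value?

0x88BA51

s_0 = plaintext = 0x797326
s_1 = Round(s_0, k_0) = 0x3263A1
s_2 = Round(s_1, k_1) = 0x3A1DCC
s_3 = Round(s_2, k_2) = 0xDCC0AC
s_4 = Round(s_3, k_3) = 0x0AC31E
s_5 = Round(s_4, k_4) = 0x31E88B
s_6 = Round(s_5, k_5) = 0x88BA51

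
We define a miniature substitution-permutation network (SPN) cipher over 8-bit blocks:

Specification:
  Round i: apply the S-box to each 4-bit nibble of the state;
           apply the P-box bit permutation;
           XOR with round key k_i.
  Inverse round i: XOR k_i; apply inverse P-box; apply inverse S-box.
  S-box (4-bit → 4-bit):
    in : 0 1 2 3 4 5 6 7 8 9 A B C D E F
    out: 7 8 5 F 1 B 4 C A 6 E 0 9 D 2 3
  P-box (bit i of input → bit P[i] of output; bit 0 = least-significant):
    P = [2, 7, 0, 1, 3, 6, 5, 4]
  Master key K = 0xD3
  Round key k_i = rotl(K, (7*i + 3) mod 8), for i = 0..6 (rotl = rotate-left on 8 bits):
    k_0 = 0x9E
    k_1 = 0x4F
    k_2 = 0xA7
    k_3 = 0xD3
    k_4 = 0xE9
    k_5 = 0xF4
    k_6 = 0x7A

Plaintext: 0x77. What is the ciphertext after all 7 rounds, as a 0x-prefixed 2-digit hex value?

s_0 = plaintext = 0x77
s_1 = Round(s_0, k_0) = 0xAD
s_2 = Round(s_1, k_1) = 0x38
s_3 = Round(s_2, k_2) = 0x5D
s_4 = Round(s_3, k_3) = 0x8C
s_5 = Round(s_4, k_4) = 0xBF
s_6 = Round(s_5, k_5) = 0x70
s_7 = Round(s_6, k_6) = 0xCF

0xCF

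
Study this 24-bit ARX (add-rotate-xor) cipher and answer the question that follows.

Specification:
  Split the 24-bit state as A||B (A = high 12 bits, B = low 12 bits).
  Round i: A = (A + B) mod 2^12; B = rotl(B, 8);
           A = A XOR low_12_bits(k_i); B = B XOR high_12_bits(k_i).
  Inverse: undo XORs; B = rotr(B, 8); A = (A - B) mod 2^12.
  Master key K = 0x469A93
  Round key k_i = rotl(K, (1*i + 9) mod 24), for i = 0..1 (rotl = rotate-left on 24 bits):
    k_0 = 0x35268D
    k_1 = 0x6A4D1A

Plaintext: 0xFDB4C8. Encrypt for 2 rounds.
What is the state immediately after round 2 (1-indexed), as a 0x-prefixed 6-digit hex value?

s_0 = plaintext = 0xFDB4C8
s_1 = Round(s_0, k_0) = 0x22EB1E
s_2 = Round(s_1, k_1) = 0x056815

0x056815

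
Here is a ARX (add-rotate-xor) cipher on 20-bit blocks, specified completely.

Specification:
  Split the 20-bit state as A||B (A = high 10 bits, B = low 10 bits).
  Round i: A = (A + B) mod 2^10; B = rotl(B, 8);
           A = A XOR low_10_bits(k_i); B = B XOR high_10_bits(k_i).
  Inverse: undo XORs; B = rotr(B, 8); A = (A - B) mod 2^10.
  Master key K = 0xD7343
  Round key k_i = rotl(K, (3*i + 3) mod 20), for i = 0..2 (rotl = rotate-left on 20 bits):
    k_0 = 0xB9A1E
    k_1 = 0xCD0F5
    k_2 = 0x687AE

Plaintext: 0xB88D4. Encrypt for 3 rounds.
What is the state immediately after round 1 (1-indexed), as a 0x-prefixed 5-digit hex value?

0x6A2D3

s_0 = plaintext = 0xB88D4
s_1 = Round(s_0, k_0) = 0x6A2D3
s_2 = Round(s_1, k_1) = 0x23880
s_3 = Round(s_2, k_2) = 0xA8181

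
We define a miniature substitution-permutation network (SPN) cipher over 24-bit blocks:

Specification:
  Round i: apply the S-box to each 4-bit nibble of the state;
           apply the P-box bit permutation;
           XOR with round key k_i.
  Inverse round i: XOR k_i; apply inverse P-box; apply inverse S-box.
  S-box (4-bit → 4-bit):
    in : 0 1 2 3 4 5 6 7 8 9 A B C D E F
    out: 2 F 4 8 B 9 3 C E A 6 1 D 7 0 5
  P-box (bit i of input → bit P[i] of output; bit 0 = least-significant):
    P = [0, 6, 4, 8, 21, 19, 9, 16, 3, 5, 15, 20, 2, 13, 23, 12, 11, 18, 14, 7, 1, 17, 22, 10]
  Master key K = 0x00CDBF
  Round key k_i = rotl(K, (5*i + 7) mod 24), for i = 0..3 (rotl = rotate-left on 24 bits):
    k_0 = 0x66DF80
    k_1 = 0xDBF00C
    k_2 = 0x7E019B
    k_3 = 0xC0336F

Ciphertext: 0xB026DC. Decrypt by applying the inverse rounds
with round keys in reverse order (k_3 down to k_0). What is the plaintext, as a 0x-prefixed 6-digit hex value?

0x951799

s_0 = ciphertext = 0xB026DC
s_1 = InvRound(s_0, k_3) = 0xC339BC
s_2 = InvRound(s_1, k_2) = 0xB6194B
s_3 = InvRound(s_2, k_1) = 0xFD6244
s_4 = InvRound(s_3, k_0) = 0x951799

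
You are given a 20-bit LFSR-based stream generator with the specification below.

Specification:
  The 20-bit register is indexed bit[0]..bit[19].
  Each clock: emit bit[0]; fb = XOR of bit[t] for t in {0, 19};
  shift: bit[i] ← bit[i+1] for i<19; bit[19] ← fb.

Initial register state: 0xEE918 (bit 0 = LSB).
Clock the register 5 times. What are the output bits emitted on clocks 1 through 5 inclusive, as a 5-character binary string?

00011

reg_0 = 0xEE918
clock 1: out=0, reg = 0xF748C
clock 2: out=0, reg = 0xFBA46
clock 3: out=0, reg = 0xFDD23
clock 4: out=1, reg = 0x7EE91
clock 5: out=1, reg = 0xBF748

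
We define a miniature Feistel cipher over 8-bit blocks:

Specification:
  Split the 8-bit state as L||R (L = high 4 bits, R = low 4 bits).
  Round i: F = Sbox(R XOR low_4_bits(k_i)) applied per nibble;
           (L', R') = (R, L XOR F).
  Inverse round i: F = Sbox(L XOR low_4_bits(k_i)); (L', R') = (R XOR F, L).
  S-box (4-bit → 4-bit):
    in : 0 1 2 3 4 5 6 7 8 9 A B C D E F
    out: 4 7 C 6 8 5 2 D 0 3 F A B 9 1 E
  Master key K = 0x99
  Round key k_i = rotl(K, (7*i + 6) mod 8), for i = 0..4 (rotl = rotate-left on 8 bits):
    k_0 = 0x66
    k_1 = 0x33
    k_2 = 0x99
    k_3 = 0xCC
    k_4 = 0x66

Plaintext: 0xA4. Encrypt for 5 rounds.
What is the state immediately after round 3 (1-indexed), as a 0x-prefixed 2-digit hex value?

0x16

s_0 = plaintext = 0xA4
s_1 = Round(s_0, k_0) = 0x46
s_2 = Round(s_1, k_1) = 0x61
s_3 = Round(s_2, k_2) = 0x16
s_4 = Round(s_3, k_3) = 0x6E
s_5 = Round(s_4, k_4) = 0xE6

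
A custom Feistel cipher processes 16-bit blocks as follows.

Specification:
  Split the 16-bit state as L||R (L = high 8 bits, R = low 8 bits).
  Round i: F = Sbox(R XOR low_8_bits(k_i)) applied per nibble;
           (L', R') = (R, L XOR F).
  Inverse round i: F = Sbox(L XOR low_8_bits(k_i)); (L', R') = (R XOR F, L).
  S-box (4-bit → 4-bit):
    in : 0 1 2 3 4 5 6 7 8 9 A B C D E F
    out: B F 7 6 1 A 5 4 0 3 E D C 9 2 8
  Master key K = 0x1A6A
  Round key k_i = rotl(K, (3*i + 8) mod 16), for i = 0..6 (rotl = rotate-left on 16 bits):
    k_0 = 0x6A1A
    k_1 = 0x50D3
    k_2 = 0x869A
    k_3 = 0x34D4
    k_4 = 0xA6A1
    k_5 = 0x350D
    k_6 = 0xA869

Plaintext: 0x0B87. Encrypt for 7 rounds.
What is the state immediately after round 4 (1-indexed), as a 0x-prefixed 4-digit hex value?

s_0 = plaintext = 0x0B87
s_1 = Round(s_0, k_0) = 0x8732
s_2 = Round(s_1, k_1) = 0x32A8
s_3 = Round(s_2, k_2) = 0xA855
s_4 = Round(s_3, k_3) = 0x55A7
s_5 = Round(s_4, k_4) = 0xA7E0
s_6 = Round(s_5, k_5) = 0xE08E
s_7 = Round(s_6, k_6) = 0x8EC4

0x55A7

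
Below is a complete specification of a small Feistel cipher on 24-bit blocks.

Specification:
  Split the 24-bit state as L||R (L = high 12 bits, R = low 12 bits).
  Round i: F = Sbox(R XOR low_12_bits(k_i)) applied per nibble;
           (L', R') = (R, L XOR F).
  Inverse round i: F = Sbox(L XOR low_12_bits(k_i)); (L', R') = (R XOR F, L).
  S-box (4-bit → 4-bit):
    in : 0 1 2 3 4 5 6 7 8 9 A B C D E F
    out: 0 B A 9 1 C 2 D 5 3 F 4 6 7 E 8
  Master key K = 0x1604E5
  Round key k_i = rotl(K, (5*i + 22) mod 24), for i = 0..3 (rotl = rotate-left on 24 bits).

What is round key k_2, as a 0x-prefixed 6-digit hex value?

K = 0x1604E5
k_0 = rotl(K, (5*0+22) mod 24) = rotl(K, 22) = 0x458139
k_1 = rotl(K, (5*1+22) mod 24) = rotl(K, 3) = 0xB02728
k_2 = rotl(K, (5*2+22) mod 24) = rotl(K, 8) = 0x04E516

0x04E516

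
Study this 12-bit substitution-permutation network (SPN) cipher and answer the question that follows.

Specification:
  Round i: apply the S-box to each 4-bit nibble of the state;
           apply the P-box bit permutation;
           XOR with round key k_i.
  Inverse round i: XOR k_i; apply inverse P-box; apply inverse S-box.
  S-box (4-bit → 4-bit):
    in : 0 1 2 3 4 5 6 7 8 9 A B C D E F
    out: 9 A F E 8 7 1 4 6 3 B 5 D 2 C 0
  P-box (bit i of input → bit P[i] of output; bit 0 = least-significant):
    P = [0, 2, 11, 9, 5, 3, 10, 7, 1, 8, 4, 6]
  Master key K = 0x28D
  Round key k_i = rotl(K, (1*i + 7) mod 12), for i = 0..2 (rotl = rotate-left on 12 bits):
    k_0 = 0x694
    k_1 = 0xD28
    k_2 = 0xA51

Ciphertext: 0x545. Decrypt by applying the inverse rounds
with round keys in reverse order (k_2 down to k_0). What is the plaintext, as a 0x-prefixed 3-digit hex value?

0xB7F

s_0 = ciphertext = 0x545
s_1 = InvRound(s_0, k_2) = 0x873
s_2 = InvRound(s_1, k_1) = 0x286
s_3 = InvRound(s_2, k_0) = 0xB7F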